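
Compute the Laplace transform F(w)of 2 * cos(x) 2 * w/(w^2 + 1)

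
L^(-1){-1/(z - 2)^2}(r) -r * exp(2 * r)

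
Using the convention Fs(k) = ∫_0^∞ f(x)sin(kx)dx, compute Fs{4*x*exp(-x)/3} 8*k/(3*(k^2 + 1)^2)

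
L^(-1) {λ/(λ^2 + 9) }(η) cos(3 * η) 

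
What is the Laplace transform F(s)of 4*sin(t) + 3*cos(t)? 4/(s^2 + 1) + 3*s/(s^2 + 1)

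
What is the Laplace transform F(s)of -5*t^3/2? -15/s^4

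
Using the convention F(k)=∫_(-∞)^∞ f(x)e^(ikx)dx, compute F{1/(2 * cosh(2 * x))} pi/(4 * cosh(pi * k/4))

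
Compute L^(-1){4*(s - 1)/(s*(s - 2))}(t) 4*exp(t)*cosh(t)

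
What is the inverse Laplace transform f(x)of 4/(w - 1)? 4*exp(x)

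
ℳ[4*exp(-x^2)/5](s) 2*gamma(s/2)/5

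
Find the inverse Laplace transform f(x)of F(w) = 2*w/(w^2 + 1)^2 x*sin(x)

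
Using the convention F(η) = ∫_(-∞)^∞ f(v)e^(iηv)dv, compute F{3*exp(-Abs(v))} 6/(η^2 + 1)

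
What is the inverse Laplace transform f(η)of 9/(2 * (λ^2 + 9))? 3 * sin(3 * η)/2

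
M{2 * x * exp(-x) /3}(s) 2 * gamma(s + 1) /3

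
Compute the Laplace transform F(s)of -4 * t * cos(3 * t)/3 4 * (9 - s^2)/(3 * (s^2 + 9)^2)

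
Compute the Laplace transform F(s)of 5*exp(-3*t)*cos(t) 5*(s+3)/((s+3)^2+1)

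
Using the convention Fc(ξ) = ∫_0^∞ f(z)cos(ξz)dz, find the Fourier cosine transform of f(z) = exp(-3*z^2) sqrt(3)*sqrt(pi)*exp(-ξ^2/12)/6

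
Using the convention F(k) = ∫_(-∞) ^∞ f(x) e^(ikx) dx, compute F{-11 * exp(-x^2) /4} -11 * sqrt(pi) * exp(-k^2/4) /4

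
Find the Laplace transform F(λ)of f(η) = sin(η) 1/(λ^2 + 1)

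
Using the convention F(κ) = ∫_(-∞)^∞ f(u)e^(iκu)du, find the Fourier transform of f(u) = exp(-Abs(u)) 2/(κ^2 + 1)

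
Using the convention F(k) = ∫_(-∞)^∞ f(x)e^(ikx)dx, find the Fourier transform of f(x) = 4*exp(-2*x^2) 2*sqrt(2)*sqrt(pi)*exp(-k^2/8)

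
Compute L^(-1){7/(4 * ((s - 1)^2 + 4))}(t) 7 * exp(t) * sin(2 * t)/8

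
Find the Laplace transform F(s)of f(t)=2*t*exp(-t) 2/(s + 1)^2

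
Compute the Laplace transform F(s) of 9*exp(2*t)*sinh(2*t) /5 18/(5*s*(s - 4) ) 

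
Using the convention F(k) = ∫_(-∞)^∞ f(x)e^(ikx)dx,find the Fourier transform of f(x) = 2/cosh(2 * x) pi/cosh(pi * k/4)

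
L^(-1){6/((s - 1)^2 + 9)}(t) 2*exp(t)*sin(3*t)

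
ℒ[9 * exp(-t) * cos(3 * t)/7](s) 9 * (s + 1)/(7 * ((s + 1)^2 + 9))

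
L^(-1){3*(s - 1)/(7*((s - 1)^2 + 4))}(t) 3*exp(t)*cos(2*t)/7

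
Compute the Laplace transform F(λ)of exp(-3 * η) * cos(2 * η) (λ+3)/((λ+3)^2+4)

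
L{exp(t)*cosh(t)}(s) (s - 1)/(s*(s - 2))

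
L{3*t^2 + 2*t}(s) 2/s^2 + 6/s^3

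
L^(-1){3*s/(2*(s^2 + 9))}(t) 3*cos(3*t)/2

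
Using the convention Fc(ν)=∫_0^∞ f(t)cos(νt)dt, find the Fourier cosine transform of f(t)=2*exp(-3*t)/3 2/(ν^2 + 9)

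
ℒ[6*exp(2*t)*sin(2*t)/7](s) 12/(7*((s - 2)^2 + 4))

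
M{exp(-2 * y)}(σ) gamma(σ)/2^σ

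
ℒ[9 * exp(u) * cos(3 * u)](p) 9 * (p - 1)/((p - 1)^2 + 9)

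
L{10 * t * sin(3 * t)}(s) 60 * s/(s^2 + 9)^2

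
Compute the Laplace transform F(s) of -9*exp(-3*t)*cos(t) 9*(-s - 3) /((s + 3) ^2 + 1) 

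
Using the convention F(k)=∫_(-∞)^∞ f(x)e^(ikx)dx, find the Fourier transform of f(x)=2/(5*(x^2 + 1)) 2*pi*exp(-Abs(k))/5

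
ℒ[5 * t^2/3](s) 10/(3 * s^3)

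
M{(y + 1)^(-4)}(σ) gamma(σ) * gamma(4 - σ)/6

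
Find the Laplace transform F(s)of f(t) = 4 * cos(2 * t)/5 4 * s/(5 * (s^2+4))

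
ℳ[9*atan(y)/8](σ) -9*pi*sec(pi*σ/2)/(16*σ)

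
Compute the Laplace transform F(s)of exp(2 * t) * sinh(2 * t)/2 1/(s * (s - 4))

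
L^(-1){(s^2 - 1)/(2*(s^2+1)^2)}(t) t*cos(t)/2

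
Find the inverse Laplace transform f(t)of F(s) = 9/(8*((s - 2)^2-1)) 9*exp(2*t)*sinh(t)/8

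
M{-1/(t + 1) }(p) -pi * csc(pi * p) 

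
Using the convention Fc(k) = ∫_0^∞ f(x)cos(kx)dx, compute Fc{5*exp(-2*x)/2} 5/(k^2 + 4)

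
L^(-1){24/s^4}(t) 4 * t^3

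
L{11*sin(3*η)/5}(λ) 33/(5*(λ^2 + 9))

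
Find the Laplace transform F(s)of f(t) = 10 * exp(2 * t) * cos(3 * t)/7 10 * (s - 2)/(7 * ((s - 2)^2 + 9))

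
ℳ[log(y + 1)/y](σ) -pi*csc(pi*σ)/(σ - 1)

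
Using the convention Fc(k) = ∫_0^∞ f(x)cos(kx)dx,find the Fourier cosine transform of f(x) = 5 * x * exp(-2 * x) 5 * (4 - k^2)/(k^2+4)^2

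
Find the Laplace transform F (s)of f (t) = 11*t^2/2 11/s^3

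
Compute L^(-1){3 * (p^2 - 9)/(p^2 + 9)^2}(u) 3 * u * cos(3 * u)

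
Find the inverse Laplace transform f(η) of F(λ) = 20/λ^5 5*η^4/6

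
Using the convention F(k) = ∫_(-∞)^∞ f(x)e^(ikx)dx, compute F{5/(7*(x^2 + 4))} 5*pi*exp(-2*Abs(k))/14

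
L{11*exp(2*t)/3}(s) 11/(3*(s - 2))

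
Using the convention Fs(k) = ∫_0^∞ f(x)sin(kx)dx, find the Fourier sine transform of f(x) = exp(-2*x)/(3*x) atan(k/2)/3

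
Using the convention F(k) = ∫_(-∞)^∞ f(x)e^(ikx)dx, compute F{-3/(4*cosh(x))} -3*pi/(4*cosh(pi*k/2))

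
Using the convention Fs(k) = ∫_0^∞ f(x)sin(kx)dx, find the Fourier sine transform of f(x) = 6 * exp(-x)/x 6 * atan(k)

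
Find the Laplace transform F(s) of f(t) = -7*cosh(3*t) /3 -7*s/(3*s^2-27) 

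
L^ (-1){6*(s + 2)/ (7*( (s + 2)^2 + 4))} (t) 6*exp (-2*t)*cos (2*t)/7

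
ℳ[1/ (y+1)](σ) pi*csc (pi*σ)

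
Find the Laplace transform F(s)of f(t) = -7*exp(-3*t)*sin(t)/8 -7/(8*(s + 3)^2 + 8)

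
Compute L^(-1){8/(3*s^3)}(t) 4*t^2/3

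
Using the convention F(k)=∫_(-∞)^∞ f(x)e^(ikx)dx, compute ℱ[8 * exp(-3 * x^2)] 8 * sqrt(3) * sqrt(pi) * exp(-k^2/12)/3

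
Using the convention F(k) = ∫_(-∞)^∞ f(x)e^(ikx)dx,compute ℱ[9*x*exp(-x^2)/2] 9*I*sqrt(pi)*k*exp(-k^2/4)/4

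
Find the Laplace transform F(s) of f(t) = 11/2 11/(2 * s) 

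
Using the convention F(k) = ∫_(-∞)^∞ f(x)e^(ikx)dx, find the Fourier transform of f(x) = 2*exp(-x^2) 2*sqrt(pi)*exp(-k^2/4)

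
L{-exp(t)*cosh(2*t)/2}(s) (1 - s)/(2*((s - 1)^2 - 4))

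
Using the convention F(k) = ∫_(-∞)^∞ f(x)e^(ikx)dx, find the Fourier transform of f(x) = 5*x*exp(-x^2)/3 5*I*sqrt(pi)*k*exp(-k^2/4)/6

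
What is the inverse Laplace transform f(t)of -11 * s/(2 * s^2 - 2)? -11 * cosh(t)/2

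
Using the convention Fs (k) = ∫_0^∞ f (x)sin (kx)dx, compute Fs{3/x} 3 * pi/2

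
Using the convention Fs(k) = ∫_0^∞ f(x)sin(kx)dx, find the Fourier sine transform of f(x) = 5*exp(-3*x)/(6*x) 5*atan(k/3)/6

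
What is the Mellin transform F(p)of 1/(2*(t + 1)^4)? gamma(p)*gamma(4 - p)/12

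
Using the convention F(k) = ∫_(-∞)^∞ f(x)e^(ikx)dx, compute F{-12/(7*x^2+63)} -4*pi*exp(-3*Abs(k))/7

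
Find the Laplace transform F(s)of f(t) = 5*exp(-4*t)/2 5/(2*(s + 4))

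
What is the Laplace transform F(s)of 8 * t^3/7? 48/(7 * s^4)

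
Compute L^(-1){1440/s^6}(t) 12 * t^5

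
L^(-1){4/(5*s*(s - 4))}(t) 2*exp(2*t)*sinh(2*t)/5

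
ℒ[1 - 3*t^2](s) 1/s - 6/s^3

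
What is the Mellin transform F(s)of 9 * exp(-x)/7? 9 * gamma(s)/7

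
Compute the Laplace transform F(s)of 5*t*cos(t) 5*(s^2 - 1)/(s^2+1)^2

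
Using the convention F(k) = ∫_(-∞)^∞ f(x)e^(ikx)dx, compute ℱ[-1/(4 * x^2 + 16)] -pi * exp(-2 * Abs(k))/8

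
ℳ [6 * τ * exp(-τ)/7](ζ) 6 * gamma(ζ + 1)/7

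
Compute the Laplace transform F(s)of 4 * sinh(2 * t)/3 8/(3 * (s^2 - 4))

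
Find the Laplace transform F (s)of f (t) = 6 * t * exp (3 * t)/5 6/ (5 * (s - 3)^2)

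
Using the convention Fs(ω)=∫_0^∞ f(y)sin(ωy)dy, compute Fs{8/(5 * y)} 4 * pi/5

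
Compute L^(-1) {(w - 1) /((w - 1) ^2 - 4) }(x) exp(x)*cosh(2*x) 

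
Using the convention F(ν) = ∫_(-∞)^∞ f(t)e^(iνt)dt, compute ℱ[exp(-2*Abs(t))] 4/(ν^2+4)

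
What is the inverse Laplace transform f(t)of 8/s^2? 8*t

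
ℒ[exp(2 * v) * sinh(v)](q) 1/((q - 2)^2 - 1)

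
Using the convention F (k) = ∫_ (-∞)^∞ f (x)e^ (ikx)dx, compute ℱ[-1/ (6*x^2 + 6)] -pi*exp (-Abs (k))/6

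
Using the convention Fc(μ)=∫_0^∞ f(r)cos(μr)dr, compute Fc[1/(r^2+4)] pi*exp(-2*μ)/4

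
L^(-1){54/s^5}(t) 9*t^4/4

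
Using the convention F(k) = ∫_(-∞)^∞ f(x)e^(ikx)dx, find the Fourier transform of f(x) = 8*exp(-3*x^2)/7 8*sqrt(3)*sqrt(pi)*exp(-k^2/12)/21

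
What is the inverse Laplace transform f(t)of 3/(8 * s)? 3/8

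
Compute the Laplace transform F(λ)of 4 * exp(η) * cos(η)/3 4 * (λ - 1)/(3 * ((λ - 1)^2 + 1))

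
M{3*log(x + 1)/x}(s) -3*pi*csc(pi*s)/(s - 1)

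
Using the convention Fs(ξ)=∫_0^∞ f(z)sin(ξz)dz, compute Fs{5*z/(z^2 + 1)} 5*pi*exp(-ξ)/2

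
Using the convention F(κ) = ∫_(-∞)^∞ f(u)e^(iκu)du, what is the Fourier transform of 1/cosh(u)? pi/cosh(pi*κ/2)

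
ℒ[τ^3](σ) 6/σ^4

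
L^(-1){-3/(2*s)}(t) -3/2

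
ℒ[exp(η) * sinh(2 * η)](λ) 2/((λ - 1)^2 - 4)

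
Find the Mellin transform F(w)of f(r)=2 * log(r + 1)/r -2 * pi * csc(pi * w)/(w - 1)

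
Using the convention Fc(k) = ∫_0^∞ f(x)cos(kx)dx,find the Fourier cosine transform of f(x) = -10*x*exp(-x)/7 10*(k^2-1)/(7*(k^2 + 1)^2)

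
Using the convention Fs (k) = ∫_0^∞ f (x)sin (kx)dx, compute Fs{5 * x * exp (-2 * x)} 20 * k/ (k^2+4)^2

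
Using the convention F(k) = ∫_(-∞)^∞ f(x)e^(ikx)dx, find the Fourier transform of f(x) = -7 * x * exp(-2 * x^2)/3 -7 * sqrt(2) * I * sqrt(pi) * k * exp(-k^2/8)/24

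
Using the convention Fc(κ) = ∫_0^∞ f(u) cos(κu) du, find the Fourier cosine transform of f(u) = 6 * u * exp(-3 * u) 6 * (9 - κ^2) /(κ^2 + 9) ^2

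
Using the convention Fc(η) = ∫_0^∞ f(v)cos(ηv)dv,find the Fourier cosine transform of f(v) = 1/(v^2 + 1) pi*exp(-η)/2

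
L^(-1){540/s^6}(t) 9*t^5/2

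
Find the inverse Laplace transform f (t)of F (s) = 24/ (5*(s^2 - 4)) 12*sinh (2*t)/5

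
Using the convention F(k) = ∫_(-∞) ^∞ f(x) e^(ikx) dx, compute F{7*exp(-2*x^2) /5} 7*sqrt(2)*sqrt(pi)*exp(-k^2/8) /10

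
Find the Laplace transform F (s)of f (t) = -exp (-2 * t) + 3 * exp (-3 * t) 3/ (s + 3)-1/ (s + 2)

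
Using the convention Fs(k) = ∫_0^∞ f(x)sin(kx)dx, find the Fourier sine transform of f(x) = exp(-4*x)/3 k/(3*(k^2 + 16))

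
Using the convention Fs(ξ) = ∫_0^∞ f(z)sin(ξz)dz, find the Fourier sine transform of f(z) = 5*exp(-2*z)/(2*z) 5*atan(ξ/2)/2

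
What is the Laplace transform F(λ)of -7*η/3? -7/(3*λ^2)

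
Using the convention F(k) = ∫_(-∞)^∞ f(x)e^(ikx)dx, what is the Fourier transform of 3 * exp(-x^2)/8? 3 * sqrt(pi) * exp(-k^2/4)/8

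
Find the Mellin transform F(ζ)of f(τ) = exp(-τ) gamma(ζ)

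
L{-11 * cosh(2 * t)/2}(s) -11 * s/(2 * s^2-8)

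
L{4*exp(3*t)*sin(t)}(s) 4/((s - 3)^2+1)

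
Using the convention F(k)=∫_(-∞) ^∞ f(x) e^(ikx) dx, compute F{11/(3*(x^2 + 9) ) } 11*pi*exp(-3*Abs(k) ) /9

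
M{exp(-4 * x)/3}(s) gamma(s)/(3 * 4^s)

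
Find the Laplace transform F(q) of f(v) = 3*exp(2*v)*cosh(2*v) 3*(q - 2) /(q*(q - 4) ) 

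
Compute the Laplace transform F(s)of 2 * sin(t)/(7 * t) 2 * atan(1/s)/7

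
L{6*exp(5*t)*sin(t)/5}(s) 6/(5*((s - 5)^2 + 1))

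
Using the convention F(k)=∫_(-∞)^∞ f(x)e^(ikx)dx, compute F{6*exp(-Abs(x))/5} 12/(5*(k^2 + 1))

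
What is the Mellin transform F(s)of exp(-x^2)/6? gamma(s/2)/12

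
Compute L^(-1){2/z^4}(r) r^3/3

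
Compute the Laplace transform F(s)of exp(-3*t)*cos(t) (s + 3)/((s + 3)^2 + 1)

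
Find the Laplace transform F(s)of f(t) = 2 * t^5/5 48/s^6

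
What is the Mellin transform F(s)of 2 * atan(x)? -pi * sec(pi * s/2)/s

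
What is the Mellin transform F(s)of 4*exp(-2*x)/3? 2^(2 - s)*gamma(s)/3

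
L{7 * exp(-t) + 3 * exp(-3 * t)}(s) 7/(s + 1) + 3/(s + 3)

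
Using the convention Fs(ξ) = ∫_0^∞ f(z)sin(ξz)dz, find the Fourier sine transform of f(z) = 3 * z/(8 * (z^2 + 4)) 3 * pi * exp(-2 * ξ)/16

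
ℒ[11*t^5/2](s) 660/s^6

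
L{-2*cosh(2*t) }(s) -2*s/(s^2 - 4) 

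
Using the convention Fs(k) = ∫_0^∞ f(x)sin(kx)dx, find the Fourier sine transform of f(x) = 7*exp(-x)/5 7*k/(5*(k^2 + 1))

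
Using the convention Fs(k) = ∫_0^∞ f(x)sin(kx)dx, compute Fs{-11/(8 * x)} -11 * pi/16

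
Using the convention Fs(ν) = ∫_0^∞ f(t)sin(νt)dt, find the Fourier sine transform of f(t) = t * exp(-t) 2 * ν/(ν^2 + 1)^2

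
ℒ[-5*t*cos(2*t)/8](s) 5*(4 - s^2)/(8*(s^2+4)^2)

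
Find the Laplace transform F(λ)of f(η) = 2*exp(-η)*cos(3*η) 2*(λ + 1)/((λ + 1)^2 + 9)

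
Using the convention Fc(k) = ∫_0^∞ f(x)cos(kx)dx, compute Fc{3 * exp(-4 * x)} 12/(k^2 + 16)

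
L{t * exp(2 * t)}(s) (s - 2)^(-2)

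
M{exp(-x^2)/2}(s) gamma(s/2)/4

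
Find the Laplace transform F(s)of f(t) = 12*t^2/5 24/(5*s^3)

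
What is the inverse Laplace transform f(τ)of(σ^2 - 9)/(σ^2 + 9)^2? τ * cos(3 * τ)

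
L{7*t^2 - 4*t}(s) 14/s^3 - 4/s^2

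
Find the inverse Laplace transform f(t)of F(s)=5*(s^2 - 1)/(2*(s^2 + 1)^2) 5*t*cos(t)/2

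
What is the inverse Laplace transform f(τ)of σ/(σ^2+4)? cos(2 * τ)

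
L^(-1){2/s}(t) 2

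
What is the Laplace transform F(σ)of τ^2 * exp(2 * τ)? 2/(σ - 2)^3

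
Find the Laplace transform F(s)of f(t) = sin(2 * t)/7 2/(7 * (s^2+4))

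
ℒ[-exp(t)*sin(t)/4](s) -1/(4*(s - 1)^2 + 4)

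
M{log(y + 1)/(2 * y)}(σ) -pi * csc(pi * σ)/(2 * σ - 2)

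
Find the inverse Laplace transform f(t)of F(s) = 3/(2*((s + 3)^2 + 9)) exp(-3*t)*sin(3*t)/2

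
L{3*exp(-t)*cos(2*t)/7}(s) 3*(s + 1)/(7*((s + 1)^2 + 4))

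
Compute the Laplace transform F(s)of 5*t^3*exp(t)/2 15/(s - 1)^4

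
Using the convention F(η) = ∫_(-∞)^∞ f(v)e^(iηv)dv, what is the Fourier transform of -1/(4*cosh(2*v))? -pi/(8*cosh(pi*η/4))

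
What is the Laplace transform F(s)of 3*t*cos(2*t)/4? 3*(s^2-4)/(4*(s^2 + 4)^2)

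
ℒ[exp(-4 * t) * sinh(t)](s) 1/((s + 4)^2 - 1)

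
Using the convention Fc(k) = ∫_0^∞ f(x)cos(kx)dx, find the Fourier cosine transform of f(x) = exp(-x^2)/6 sqrt(pi) * exp(-k^2/4)/12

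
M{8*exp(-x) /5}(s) 8*gamma(s) /5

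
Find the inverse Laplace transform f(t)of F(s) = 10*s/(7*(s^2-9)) 10*cosh(3*t)/7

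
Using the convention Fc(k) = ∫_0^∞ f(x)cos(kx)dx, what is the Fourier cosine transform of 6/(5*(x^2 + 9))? pi*exp(-3*k)/5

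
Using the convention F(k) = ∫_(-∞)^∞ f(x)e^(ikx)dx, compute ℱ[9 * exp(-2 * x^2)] 9 * sqrt(2) * sqrt(pi) * exp(-k^2/8)/2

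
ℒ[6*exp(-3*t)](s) 6/(s + 3)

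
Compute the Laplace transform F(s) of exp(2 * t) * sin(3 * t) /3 1/((s - 2) ^2 + 9) 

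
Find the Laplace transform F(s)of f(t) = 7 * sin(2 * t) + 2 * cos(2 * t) 14/(s^2 + 4) + 2 * s/(s^2 + 4)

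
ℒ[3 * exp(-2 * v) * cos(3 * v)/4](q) 3 * (q + 2)/(4 * ((q + 2)^2 + 9))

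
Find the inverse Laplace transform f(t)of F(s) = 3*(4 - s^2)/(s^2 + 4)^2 -3*t*cos(2*t)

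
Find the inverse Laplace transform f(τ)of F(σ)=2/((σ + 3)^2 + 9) 2*exp(-3*τ)*sin(3*τ)/3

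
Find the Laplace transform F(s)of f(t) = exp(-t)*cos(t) (s+1)/((s+1)^2+1)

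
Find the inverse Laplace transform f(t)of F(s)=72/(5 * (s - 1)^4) 12 * t^3 * exp(t)/5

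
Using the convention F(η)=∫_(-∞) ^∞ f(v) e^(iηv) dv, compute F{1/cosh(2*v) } pi/(2*cosh(pi*η/4) ) 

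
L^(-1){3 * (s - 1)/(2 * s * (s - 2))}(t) 3 * exp(t) * cosh(t)/2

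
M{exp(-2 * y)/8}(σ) gamma(σ)/(8 * 2^σ)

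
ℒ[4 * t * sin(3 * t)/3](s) 8 * s/(s^2 + 9)^2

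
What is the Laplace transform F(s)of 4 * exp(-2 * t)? 4/(s + 2)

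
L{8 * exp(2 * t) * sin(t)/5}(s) 8/(5 * ((s - 2)^2+1))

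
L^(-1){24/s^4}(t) 4 * t^3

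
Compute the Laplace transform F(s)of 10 10/s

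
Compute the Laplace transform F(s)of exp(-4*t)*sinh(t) 1/((s + 4)^2 - 1)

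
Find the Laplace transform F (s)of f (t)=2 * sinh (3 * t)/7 6/ (7 * (s^2-9))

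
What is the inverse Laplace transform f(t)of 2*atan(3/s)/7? 2*sin(3*t)/(7*t)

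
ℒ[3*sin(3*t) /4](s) 9/(4*(s^2 + 9) ) 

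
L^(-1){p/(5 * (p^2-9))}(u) cosh(3 * u)/5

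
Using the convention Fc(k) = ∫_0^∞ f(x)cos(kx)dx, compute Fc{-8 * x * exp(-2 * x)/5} 8 * (k^2 - 4)/(5 * (k^2 + 4)^2)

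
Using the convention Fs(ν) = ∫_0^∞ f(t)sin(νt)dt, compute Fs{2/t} pi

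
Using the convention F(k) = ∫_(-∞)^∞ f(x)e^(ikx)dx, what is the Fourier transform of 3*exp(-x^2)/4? 3*sqrt(pi)*exp(-k^2/4)/4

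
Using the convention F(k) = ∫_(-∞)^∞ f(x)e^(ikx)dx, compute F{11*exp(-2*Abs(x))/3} 44/(3*(k^2 + 4))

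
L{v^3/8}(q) 3/(4 * q^4)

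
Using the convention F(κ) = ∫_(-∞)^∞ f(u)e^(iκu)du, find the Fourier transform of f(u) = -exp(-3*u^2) -sqrt(3)*sqrt(pi)*exp(-κ^2/12)/3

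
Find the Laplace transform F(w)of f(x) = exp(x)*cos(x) (w - 1)/((w - 1)^2+1)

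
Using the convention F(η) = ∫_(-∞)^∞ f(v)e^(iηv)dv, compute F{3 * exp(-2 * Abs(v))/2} 6/(η^2 + 4)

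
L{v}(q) q^(-2)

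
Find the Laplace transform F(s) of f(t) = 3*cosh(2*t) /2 3*s/(2*(s^2-4) ) 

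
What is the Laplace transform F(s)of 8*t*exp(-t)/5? 8/(5*(s + 1)^2)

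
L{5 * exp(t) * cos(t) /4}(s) 5 * (s - 1) /(4 * ((s - 1) ^2+1) ) 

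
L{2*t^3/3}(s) 4/s^4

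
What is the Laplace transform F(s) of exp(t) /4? 1/(4*(s - 1) ) 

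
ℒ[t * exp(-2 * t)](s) (s+2)^(-2)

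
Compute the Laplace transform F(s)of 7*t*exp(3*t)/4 7/(4*(s - 3)^2)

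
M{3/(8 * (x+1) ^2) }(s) -3 * pi * (s - 1) /(8 * sin(pi * s) ) 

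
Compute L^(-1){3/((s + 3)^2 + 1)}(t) 3*exp(-3*t)*sin(t)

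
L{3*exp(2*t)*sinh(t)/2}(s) 3/(2*((s - 2)^2 - 1))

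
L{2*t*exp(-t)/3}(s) 2/(3*(s+1)^2)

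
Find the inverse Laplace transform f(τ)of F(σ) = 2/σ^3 τ^2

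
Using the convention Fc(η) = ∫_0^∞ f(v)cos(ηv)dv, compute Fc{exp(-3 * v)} 3/(η^2 + 9)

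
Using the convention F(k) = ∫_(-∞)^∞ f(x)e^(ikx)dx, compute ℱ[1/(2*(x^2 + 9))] pi*exp(-3*Abs(k))/6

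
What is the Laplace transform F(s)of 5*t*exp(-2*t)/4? 5/(4*(s + 2)^2)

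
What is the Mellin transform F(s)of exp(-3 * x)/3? gamma(s)/(3 * 3^s)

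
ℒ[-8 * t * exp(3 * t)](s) -8/(s - 3)^2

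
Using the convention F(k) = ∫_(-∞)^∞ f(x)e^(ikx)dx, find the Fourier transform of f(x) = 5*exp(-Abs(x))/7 10/(7*(k^2 + 1))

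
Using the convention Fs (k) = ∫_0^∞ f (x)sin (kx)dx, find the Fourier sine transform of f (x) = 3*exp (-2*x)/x 3*atan (k/2)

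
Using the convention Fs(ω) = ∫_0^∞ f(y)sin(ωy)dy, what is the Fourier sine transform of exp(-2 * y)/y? atan(ω/2)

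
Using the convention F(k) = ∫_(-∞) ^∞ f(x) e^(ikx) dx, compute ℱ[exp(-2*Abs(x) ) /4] 1/(k^2 + 4) 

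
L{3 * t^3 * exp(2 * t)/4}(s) 9/(2 * (s - 2)^4)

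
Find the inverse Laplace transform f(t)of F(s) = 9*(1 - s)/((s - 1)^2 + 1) -9*exp(t)*cos(t)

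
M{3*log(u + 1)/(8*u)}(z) -3*pi*csc(pi*z)/(8*z - 8)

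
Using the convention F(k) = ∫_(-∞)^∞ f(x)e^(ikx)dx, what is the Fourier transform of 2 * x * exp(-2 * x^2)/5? sqrt(2) * I * sqrt(pi) * k * exp(-k^2/8)/20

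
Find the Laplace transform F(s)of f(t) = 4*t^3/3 8/s^4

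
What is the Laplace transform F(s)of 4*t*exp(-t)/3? 4/(3*(s+1)^2)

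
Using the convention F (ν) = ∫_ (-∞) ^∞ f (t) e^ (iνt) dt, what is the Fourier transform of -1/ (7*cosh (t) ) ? -pi/ (7*cosh (pi*ν/2) ) 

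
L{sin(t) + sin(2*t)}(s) 2/(s^2 + 4) + 1/(s^2 + 1)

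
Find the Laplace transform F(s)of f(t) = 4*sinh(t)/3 4/(3*(s^2 - 1))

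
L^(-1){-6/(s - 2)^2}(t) -6*t*exp(2*t)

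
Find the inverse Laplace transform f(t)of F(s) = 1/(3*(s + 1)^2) t*exp(-t)/3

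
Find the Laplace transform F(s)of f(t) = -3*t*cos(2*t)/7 3*(4 - s^2)/(7*(s^2 + 4)^2)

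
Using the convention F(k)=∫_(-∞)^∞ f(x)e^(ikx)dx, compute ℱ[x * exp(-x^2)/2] I * sqrt(pi) * k * exp(-k^2/4)/4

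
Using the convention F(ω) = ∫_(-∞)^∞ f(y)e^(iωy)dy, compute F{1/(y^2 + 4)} pi * exp(-2 * Abs(ω))/2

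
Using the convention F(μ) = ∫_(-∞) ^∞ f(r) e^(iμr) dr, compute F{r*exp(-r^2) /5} I*sqrt(pi)*μ*exp(-μ^2/4) /10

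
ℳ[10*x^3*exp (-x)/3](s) 10*gamma (s+3)/3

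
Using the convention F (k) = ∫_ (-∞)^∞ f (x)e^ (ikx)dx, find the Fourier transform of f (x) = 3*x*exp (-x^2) 3*I*sqrt (pi)*k*exp (-k^2/4)/2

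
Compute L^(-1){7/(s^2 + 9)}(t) 7 * sin(3 * t)/3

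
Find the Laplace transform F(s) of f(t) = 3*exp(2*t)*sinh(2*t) 6/(s*(s - 4) ) 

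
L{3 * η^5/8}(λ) 45/λ^6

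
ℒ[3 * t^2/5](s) 6/(5 * s^3)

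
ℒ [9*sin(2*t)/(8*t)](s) 9*atan(2/s)/8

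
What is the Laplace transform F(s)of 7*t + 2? 7/s^2 + 2/s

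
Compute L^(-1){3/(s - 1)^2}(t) 3 * t * exp(t)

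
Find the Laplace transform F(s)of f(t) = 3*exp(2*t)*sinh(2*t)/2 3/(s*(s - 4))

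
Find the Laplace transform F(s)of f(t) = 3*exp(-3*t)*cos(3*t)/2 3*(s + 3)/(2*((s + 3)^2 + 9))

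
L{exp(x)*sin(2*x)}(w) 2/((w - 1)^2 + 4)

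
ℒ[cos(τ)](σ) σ/(σ^2 + 1)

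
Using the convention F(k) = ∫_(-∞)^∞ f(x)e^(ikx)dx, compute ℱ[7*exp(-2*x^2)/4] 7*sqrt(2)*sqrt(pi)*exp(-k^2/8)/8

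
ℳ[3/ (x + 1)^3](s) 3 * pi * (s - 2) * (s - 1)/ (2 * sin (pi * s))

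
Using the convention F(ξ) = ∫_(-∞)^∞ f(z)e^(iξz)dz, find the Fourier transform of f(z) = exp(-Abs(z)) 2/(ξ^2+1)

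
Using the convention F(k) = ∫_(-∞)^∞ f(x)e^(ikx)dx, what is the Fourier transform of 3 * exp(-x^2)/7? 3 * sqrt(pi) * exp(-k^2/4)/7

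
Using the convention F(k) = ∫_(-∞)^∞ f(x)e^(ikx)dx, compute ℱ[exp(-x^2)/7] sqrt(pi)*exp(-k^2/4)/7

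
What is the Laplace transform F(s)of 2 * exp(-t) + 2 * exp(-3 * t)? 2/(s + 1) + 2/(s + 3)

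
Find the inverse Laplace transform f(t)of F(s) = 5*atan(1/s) 5*sin(t)/t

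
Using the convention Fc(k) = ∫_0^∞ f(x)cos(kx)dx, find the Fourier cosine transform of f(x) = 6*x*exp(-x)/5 6*(1 - k^2)/(5*(k^2 + 1)^2)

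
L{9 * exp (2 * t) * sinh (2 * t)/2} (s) 9/ (s * (s - 4))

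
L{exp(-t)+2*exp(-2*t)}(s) 2/(s+2)+1/(s+1)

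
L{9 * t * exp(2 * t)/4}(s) 9/(4 * (s - 2)^2)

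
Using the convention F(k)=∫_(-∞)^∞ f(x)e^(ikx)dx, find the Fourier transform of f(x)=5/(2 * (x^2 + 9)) 5 * pi * exp(-3 * Abs(k))/6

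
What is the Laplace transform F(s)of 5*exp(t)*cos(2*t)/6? 5*(s - 1)/(6*((s - 1)^2 + 4))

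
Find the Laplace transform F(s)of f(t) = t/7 1/(7*s^2)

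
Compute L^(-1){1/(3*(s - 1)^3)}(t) t^2*exp(t)/6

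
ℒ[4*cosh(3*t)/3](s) 4*s/(3*(s^2 - 9))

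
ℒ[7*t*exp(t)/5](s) 7/(5*(s - 1)^2)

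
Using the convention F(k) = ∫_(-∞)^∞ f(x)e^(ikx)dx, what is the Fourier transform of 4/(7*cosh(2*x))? 2*pi/(7*cosh(pi*k/4))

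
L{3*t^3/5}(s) 18/(5*s^4)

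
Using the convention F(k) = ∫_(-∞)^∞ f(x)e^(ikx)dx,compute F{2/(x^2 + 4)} pi * exp(-2 * Abs(k))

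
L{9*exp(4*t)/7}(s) 9/(7*(s - 4))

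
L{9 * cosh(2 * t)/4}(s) 9 * s/(4 * (s^2 - 4))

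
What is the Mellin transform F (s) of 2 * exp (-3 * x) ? 2 * gamma (s) /3^s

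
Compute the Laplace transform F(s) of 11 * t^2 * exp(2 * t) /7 22/(7 * (s - 2) ^3) 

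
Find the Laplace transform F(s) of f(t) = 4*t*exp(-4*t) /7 4/(7*(s + 4) ^2) 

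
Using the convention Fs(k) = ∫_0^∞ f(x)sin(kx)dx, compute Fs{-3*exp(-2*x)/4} -3*k/(4*k^2 + 16)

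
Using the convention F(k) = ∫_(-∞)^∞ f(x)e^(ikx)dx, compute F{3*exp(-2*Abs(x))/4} 3/(k^2 + 4)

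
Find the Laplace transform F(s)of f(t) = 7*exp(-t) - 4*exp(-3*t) 7/(s + 1) - 4/(s + 3)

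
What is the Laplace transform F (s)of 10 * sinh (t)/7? 10/ (7 * (s^2 - 1))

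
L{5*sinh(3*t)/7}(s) 15/(7*(s^2 - 9))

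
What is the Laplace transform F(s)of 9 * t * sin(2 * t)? 36 * s/(s^2 + 4)^2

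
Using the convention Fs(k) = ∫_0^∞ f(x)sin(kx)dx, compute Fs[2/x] pi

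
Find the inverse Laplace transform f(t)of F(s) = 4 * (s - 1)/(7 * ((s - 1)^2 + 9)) 4 * exp(t) * cos(3 * t)/7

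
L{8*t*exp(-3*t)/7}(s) 8/(7*(s + 3)^2)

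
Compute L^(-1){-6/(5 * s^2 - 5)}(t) -6 * sinh(t)/5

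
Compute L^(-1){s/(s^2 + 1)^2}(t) t * sin(t)/2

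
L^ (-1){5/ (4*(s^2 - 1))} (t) 5*sinh (t)/4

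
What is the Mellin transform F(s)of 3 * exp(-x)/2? 3 * gamma(s)/2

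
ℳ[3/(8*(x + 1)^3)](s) 3*pi*(s - 2)*(s - 1)/(16*sin(pi*s))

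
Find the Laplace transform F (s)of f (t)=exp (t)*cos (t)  (s - 1)/ ( (s - 1)^2 + 1)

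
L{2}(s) 2/s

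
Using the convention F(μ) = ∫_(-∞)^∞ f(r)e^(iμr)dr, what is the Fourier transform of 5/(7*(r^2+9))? 5*pi*exp(-3*Abs(μ))/21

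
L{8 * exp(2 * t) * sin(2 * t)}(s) 16/((s - 2)^2 + 4)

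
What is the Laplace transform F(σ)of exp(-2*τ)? 1/(σ + 2)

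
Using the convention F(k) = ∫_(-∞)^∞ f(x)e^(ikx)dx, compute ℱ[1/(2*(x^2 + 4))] pi*exp(-2*Abs(k))/4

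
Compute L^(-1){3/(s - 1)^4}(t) t^3*exp(t)/2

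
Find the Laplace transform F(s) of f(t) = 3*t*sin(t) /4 3*s/(2*(s^2 + 1) ^2) 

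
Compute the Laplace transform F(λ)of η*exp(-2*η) (λ + 2)^(-2)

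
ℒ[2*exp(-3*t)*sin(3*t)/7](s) 6/(7*((s + 3)^2 + 9))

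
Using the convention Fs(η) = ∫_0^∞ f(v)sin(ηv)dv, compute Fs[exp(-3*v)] η/(η^2 + 9)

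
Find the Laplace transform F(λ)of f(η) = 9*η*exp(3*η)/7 9/(7*(λ - 3)^2)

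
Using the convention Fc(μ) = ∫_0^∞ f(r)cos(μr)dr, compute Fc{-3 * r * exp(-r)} 3 * (μ^2 - 1)/(μ^2 + 1)^2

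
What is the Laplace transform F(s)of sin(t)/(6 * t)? atan(1/s)/6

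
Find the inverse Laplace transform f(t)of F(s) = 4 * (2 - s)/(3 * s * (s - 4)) -4 * exp(2 * t) * cosh(2 * t)/3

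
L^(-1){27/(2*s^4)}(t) 9*t^3/4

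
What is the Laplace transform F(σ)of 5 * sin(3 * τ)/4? 15/(4 * (σ^2+9))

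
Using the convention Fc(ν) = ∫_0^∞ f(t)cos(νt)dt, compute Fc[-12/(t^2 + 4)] -3*pi*exp(-2*ν)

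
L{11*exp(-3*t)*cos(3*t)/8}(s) 11*(s + 3)/(8*((s + 3)^2 + 9))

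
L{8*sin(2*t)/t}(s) 8*atan(2/s)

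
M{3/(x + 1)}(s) 3*pi*csc(pi*s)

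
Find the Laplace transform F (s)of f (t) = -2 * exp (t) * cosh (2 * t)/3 2 * (1 - s)/ (3 * ( (s - 1)^2 - 4))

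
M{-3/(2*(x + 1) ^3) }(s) -3*pi*(s - 2)*(s - 1) /(4*sin(pi*s) ) 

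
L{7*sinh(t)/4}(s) 7/(4*(s^2 - 1))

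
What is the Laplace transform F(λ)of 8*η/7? 8/(7*λ^2)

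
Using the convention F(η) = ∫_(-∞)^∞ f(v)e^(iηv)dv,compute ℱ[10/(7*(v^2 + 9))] 10*pi*exp(-3*Abs(η))/21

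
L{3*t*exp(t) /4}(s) 3/(4*(s - 1) ^2) 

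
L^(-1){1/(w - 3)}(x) exp(3*x)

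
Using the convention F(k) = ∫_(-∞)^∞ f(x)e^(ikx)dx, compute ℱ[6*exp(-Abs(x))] 12/(k^2+1)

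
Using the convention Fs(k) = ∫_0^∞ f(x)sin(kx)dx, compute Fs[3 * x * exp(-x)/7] 6 * k/(7 * (k^2 + 1)^2)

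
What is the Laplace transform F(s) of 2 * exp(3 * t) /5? 2/(5 * (s - 3) ) 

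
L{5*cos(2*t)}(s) 5*s/(s^2 + 4)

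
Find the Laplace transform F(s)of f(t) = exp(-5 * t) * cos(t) (s + 5)/((s + 5)^2 + 1)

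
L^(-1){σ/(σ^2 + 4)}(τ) cos(2 * τ)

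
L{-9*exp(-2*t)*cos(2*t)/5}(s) 9*(-s - 2)/(5*((s+2)^2+4))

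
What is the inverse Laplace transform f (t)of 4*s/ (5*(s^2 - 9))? 4*cosh (3*t)/5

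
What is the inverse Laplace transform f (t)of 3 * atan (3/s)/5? 3 * sin (3 * t)/ (5 * t)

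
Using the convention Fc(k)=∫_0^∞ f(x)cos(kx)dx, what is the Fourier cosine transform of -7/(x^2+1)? -7*pi*exp(-k)/2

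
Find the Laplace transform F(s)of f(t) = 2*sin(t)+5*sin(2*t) 2/(s^2+1)+10/(s^2+4)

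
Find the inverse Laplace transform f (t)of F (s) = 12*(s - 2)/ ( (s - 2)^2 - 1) 12*exp (2*t)*cosh (t)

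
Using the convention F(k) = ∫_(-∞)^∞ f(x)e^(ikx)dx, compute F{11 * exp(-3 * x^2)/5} 11 * sqrt(3) * sqrt(pi) * exp(-k^2/12)/15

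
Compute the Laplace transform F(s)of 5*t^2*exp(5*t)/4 5/(2*(s - 5)^3)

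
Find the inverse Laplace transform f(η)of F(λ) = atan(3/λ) sin(3*η)/η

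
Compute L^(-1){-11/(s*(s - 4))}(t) -11*exp(2*t)*sinh(2*t)/2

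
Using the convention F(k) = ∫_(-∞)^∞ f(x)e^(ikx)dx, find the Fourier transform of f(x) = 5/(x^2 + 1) 5 * pi * exp(-Abs(k))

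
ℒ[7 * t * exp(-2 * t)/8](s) 7/(8 * (s + 2)^2)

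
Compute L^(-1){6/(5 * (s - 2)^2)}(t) 6 * t * exp(2 * t)/5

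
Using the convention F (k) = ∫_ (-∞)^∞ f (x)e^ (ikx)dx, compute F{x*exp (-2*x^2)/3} sqrt (2)*I*sqrt (pi)*k*exp (-k^2/8)/24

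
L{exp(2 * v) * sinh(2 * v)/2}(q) 1/(q * (q - 4))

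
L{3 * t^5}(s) 360/s^6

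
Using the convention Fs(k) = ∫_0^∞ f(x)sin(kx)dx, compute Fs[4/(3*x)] 2*pi/3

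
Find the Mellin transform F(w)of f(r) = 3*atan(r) -3*pi*sec(pi*w/2)/(2*w)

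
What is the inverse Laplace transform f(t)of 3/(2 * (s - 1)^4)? t^3 * exp(t)/4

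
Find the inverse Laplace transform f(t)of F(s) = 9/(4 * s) 9/4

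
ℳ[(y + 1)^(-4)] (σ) gamma(σ)*gamma(4 - σ)/6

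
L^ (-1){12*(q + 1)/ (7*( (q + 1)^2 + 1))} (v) 12*exp (-v)*cos (v)/7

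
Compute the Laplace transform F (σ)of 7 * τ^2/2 7/σ^3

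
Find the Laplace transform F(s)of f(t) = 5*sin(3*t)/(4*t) 5*atan(3/s)/4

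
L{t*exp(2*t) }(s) (s - 2) ^(-2) 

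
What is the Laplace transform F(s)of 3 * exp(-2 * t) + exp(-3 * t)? 1/(s + 3) + 3/(s + 2)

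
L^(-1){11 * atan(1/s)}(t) 11 * sin(t)/t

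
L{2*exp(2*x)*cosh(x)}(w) 2*(w - 2)/((w - 2)^2 - 1)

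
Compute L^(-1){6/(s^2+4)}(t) 3 * sin(2 * t)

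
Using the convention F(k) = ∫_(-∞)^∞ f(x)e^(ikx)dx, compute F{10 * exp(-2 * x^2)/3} 5 * sqrt(2) * sqrt(pi) * exp(-k^2/8)/3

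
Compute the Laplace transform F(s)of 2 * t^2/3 4/(3 * s^3)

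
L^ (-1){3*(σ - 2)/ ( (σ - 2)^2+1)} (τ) 3*exp (2*τ)*cos (τ)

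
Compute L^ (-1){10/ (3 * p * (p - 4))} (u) 5 * exp (2 * u) * sinh (2 * u)/3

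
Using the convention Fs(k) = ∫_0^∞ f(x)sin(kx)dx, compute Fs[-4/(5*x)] -2*pi/5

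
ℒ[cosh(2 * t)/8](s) s/(8 * (s^2-4))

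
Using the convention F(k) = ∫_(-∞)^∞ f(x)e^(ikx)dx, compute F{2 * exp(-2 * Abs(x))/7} 8/(7 * (k^2 + 4))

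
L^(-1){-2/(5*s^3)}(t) -t^2/5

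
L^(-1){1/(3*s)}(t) 1/3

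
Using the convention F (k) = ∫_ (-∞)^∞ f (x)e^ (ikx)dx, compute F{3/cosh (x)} 3*pi/cosh (pi*k/2)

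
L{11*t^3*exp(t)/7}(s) 66/(7*(s - 1)^4)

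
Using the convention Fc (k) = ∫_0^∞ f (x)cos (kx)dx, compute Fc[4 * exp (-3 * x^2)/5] 2 * sqrt (3) * sqrt (pi) * exp (-k^2/12)/15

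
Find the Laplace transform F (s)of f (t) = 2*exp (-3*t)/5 2/ (5*(s + 3))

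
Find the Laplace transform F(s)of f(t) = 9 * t 9/s^2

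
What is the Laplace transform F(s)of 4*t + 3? 3/s + 4/s^2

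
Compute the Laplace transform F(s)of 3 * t 3/s^2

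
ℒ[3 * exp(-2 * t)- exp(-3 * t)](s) 3/(s+2) - 1/(s+3)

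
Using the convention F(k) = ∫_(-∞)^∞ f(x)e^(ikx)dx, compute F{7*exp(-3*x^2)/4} 7*sqrt(3)*sqrt(pi)*exp(-k^2/12)/12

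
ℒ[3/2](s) 3/(2 * s)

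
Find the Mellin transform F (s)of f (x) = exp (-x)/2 gamma (s)/2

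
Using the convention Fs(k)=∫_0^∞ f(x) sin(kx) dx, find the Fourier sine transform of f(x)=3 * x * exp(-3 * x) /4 9 * k/(2 * (k^2 + 9) ^2) 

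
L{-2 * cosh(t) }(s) -2 * s/(s^2 - 1) 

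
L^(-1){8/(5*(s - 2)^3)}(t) 4*t^2*exp(2*t)/5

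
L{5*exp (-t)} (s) 5/ (s + 1)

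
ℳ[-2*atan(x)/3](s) pi*sec(pi*s/2)/(3*s)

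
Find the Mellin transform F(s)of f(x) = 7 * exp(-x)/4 7 * gamma(s)/4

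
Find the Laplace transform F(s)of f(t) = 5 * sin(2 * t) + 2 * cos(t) 2 * s/(s^2 + 1) + 10/(s^2 + 4)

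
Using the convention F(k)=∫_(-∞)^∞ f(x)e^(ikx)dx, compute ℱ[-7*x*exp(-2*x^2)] -7*sqrt(2)*I*sqrt(pi)*k*exp(-k^2/8)/8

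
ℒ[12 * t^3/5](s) 72/(5 * s^4)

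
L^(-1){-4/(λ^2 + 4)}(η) -2*sin(2*η)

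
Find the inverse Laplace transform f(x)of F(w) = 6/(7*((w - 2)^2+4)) 3*exp(2*x)*sin(2*x)/7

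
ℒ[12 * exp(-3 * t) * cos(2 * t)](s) 12 * (s + 3)/((s + 3)^2 + 4)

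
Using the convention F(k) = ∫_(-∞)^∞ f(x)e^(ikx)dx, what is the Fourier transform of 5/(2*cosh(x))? 5*pi/(2*cosh(pi*k/2))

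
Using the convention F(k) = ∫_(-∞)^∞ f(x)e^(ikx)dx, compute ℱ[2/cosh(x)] 2*pi/cosh(pi*k/2)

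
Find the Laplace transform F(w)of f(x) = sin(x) 1/(w^2 + 1)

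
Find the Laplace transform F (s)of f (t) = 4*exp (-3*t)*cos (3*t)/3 4*(s + 3)/ (3*( (s + 3)^2 + 9))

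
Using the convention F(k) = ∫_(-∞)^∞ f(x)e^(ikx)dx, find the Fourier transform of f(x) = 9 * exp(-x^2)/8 9 * sqrt(pi) * exp(-k^2/4)/8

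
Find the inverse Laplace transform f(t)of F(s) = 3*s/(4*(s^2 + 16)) 3*cos(4*t)/4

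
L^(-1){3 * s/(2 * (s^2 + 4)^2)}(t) 3 * t * sin(2 * t)/8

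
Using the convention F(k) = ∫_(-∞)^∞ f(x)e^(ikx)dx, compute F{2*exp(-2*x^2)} sqrt(2)*sqrt(pi)*exp(-k^2/8)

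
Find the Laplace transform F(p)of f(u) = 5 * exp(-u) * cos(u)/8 5 * (p + 1)/(8 * ((p + 1)^2 + 1))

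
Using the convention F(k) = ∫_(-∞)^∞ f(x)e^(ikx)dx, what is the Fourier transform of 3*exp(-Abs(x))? 6/(k^2 + 1)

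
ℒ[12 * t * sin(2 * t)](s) 48 * s/(s^2 + 4)^2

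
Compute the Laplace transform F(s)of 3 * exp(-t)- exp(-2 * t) 3/(s + 1) - 1/(s + 2)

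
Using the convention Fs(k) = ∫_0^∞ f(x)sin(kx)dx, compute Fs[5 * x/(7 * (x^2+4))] 5 * pi * exp(-2 * k)/14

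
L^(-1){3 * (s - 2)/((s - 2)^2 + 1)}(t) 3 * exp(2 * t) * cos(t)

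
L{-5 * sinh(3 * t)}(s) -15/(s^2-9)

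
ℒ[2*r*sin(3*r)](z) 12*z/(z^2 + 9)^2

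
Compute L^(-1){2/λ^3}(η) η^2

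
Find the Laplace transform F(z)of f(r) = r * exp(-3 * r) (z + 3)^(-2)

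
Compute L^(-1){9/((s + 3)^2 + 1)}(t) 9*exp(-3*t)*sin(t)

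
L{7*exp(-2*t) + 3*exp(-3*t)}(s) 7/(s + 2) + 3/(s + 3)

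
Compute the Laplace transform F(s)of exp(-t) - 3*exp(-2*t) 1/(s+1) - 3/(s+2)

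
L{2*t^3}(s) 12/s^4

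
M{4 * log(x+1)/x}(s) -4 * pi * csc(pi * s)/(s - 1)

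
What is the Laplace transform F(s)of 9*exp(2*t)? 9/(s - 2)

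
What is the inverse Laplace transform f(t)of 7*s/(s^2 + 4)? 7*cos(2*t)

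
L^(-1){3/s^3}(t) 3*t^2/2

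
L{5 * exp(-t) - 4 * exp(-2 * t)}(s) 5/(s + 1) - 4/(s + 2)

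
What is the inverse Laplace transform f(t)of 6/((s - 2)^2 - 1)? 6*exp(2*t)*sinh(t)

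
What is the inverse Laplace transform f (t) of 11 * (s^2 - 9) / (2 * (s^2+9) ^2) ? 11 * t * cos (3 * t) /2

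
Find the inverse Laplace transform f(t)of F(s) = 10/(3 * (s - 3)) 10 * exp(3 * t)/3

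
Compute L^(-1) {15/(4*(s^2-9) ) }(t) 5*sinh(3*t) /4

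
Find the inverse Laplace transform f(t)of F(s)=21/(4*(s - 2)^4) 7*t^3*exp(2*t)/8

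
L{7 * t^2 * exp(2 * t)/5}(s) 14/(5 * (s - 2)^3)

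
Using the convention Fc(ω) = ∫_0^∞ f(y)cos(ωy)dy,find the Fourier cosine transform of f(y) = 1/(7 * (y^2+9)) pi * exp(-3 * ω)/42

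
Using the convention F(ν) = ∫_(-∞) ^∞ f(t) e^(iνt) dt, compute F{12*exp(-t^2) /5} 12*sqrt(pi)*exp(-ν^2/4) /5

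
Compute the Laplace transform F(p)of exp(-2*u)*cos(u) (p + 2)/((p + 2)^2 + 1)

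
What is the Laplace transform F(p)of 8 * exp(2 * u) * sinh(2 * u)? 16/(p * (p - 4))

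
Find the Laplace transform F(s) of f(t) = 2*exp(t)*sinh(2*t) 4/((s - 1) ^2 - 4) 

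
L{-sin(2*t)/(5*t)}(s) -atan(2/s)/5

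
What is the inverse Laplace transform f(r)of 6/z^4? r^3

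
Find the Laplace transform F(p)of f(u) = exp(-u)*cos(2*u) (p + 1)/((p + 1)^2 + 4)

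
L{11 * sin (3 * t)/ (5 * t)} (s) 11 * atan (3/s)/5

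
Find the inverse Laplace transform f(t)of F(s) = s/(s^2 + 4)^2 t * sin(2 * t)/4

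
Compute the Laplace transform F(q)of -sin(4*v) -4/(q^2 + 16)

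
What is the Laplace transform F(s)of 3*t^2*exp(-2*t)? 6/(s + 2)^3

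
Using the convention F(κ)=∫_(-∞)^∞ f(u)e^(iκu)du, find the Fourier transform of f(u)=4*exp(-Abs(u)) 8/(κ^2+1)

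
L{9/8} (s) 9/ (8*s)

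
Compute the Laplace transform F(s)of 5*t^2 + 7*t 7/s^2 + 10/s^3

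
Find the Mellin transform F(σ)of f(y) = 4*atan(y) -2*pi*sec(pi*σ/2)/σ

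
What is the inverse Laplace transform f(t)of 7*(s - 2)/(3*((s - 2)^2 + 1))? 7*exp(2*t)*cos(t)/3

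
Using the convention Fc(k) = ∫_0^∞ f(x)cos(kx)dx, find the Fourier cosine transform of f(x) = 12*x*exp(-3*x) 12*(9 - k^2)/(k^2 + 9)^2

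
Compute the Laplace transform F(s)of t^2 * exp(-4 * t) 2/(s+4)^3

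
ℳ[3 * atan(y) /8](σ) -3 * pi * sec(pi * σ/2) /(16 * σ) 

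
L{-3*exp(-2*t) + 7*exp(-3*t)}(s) 7/(s + 3) - 3/(s + 2)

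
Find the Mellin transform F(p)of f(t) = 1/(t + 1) pi*csc(pi*p)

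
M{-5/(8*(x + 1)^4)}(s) 5*pi*(s - 3)*(s - 2)*(s - 1)/(48*sin(pi*s))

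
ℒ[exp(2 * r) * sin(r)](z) 1/((z - 2)^2 + 1)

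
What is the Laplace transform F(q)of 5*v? 5/q^2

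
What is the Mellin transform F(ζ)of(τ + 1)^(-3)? pi * (ζ - 2) * (ζ - 1)/(2 * sin(pi * ζ))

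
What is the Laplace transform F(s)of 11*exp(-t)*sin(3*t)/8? 33/(8*((s + 1)^2 + 9))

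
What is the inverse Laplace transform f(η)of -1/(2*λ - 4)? -exp(2*η)/2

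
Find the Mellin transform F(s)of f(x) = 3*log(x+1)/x -3*pi*csc(pi*s)/(s - 1)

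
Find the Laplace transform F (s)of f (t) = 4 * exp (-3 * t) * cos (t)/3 4 * (s + 3)/ (3 * ( (s + 3)^2 + 1))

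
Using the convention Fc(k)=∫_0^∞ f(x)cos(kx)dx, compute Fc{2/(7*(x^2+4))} pi*exp(-2*k)/14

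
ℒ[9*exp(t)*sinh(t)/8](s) 9/(8*s*(s - 2))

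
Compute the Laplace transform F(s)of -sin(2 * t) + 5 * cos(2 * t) 5 * s/(s^2 + 4) - 2/(s^2 + 4)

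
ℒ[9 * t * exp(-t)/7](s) 9/(7 * (s+1)^2)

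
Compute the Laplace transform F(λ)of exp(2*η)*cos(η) (λ - 2)/((λ - 2)^2 + 1)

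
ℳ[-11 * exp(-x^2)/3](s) -11 * gamma(s/2)/6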